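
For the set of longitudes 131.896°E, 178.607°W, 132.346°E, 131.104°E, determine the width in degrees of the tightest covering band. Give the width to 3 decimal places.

50.289°

Sort the longitudes: -178.607°, +131.104°, +131.896°, +132.346°.
Eastward gaps between consecutive values (wrapping around): 309.711°, 0.792°, 0.450°, 49.047°.
Largest gap = 309.711° ⇒ minimal covering band is its complement: 360° − 309.711° = 50.289°.
Band runs from +131.104° eastward to -178.607°, crossing the antimeridian.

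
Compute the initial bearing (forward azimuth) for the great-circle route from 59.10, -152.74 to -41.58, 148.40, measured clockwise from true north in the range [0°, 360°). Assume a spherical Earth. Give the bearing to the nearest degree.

224°

Δλ = 148.40 − -152.74 = 301.14°; wrapped into (−180°, 180°]: -58.86°.
θ = atan2( sin Δλ · cos φ₂ , cos φ₁ · sin φ₂ − sin φ₁ · cos φ₂ · cos Δλ )
  = atan2(-0.64024, -0.67274) = -136.418° → normalised to [0°, 360°): 223.582°.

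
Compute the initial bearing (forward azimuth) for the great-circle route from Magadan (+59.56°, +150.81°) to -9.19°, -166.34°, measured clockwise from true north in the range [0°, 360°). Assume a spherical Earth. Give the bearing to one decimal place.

136.4°

Δλ = -166.34 − 150.81 = -317.15°; wrapped into (−180°, 180°]: 42.85°.
θ = atan2( sin Δλ · cos φ₂ , cos φ₁ · sin φ₂ − sin φ₁ · cos φ₂ · cos Δλ )
  = atan2(0.67135, -0.70488) = 136.396° → normalised to [0°, 360°): 136.396°.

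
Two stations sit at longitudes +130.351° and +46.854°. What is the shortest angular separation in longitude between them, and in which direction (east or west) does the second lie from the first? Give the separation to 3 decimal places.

83.497° west

Raw difference: 46.854 − 130.351 = -83.497°.
Normalise into (−180°, 180°]: -83.497° stays -83.497°.
Negative ⇒ the second point lies to the west; separation 83.497°.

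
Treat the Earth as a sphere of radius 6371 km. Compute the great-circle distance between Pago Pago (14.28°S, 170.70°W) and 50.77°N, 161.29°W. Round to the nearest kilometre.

Δλ = -161.29 − -170.70 = 9.41°.
Δφ = 50.77 − -14.28 = 65.05°.
a = sin²(Δφ/2) + cos φ₁ · cos φ₂ · sin²(Δλ/2) = 0.293210.
c = 2·atan2(√a, √(1−a)) = 1.14441 rad → d = 6371·c ≈ 7291.06 km.

7291 km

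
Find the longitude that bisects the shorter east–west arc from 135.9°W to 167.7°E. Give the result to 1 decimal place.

Signed shortest Δλ from -135.9° to +167.7° is -56.4°.
Midpoint longitude = -135.9° + (-56.4°)/2 = -135.9° − 28.2° = -164.1°.
(The naïve average (-135.9 + +167.7)/2 = 15.9° is on the wrong side of the globe.)

164.1°W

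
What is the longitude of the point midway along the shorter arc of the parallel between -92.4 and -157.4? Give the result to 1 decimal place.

-124.9°

Signed shortest Δλ from -92.4° to -157.4° is -65.0°.
Midpoint longitude = -92.4° + (-65.0°)/2 = -92.4° − 32.5° = -124.9°.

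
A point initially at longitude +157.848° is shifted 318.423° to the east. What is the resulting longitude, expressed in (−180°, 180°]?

+116.271°

Start at +157.848°; shift +318.423° → +476.271°.
+476.271° lies outside (−180°, 180°]; subtract 360° → +116.271°.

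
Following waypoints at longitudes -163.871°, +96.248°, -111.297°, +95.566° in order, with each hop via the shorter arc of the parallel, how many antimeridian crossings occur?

3

Leg 1: -163.871° → +96.248°, shortest Δλ = -99.881° (west) — crosses 180°.
Leg 2: +96.248° → -111.297°, shortest Δλ = 152.455° (east) — crosses 180°.
Leg 3: -111.297° → +95.566°, shortest Δλ = -153.137° (west) — crosses 180°.
Total crossings: 3.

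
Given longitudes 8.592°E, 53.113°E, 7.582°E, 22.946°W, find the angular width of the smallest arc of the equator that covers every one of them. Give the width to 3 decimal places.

Sort the longitudes: -22.946°, +7.582°, +8.592°, +53.113°.
Eastward gaps between consecutive values (wrapping around): 30.528°, 1.010°, 44.521°, 283.941°.
Largest gap = 283.941° ⇒ minimal covering band is its complement: 360° − 283.941° = 76.059°.
Band runs from -22.946° eastward to +53.113°.

76.059°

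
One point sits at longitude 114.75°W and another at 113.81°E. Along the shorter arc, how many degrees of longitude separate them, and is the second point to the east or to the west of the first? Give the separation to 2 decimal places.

Raw difference: 113.81 − -114.75 = 228.56°.
Normalise into (−180°, 180°]: 228.56° − 360° = -131.44°.
Negative ⇒ the second point lies to the west; separation 131.44°.

131.44° west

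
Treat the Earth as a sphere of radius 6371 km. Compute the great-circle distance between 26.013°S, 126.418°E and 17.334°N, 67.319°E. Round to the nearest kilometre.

8000 km

Δλ = 67.319 − 126.418 = -59.099°.
Δφ = 17.334 − -26.013 = 43.347°.
a = sin²(Δφ/2) + cos φ₁ · cos φ₂ · sin²(Δλ/2) = 0.345050.
c = 2·atan2(√a, √(1−a)) = 1.25571 rad → d = 6371·c ≈ 8000.12 km.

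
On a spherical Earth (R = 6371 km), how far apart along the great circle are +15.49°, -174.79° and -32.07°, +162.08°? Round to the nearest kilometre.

5834 km

Δλ = 162.08 − -174.79 = 336.87°; wrapped into (−180°, 180°]: -23.13°.
Δφ = -32.07 − 15.49 = -47.56°.
a = sin²(Δφ/2) + cos φ₁ · cos φ₂ · sin²(Δλ/2) = 0.195413.
c = 2·atan2(√a, √(1−a)) = 0.91578 rad → d = 6371·c ≈ 5834.42 km.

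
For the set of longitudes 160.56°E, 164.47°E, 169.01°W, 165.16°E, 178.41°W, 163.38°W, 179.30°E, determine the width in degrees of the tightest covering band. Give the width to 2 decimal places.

Sort the longitudes: -178.41°, -169.01°, -163.38°, +160.56°, +164.47°, +165.16°, +179.30°.
Eastward gaps between consecutive values (wrapping around): 9.40°, 5.63°, 323.94°, 3.91°, 0.69°, 14.14°, 2.29°.
Largest gap = 323.94° ⇒ minimal covering band is its complement: 360° − 323.94° = 36.06°.
Band runs from +160.56° eastward to -163.38°, crossing the antimeridian.

36.06°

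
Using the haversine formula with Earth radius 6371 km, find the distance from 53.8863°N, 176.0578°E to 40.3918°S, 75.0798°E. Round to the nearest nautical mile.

7656 nmi

Δλ = 75.0798 − 176.0578 = -100.9780°.
Δφ = -40.3918 − 53.8863 = -94.2781°.
a = sin²(Δφ/2) + cos φ₁ · cos φ₂ · sin²(Δλ/2) = 0.804490.
c = 2·atan2(√a, √(1−a)) = 2.22557 rad → d = 6371·c ≈ 14179.10 km ≈ 7656.10 nmi.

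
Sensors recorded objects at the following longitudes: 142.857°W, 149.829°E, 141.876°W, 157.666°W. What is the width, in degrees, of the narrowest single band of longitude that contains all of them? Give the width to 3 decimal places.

Sort the longitudes: -157.666°, -142.857°, -141.876°, +149.829°.
Eastward gaps between consecutive values (wrapping around): 14.809°, 0.981°, 291.705°, 52.505°.
Largest gap = 291.705° ⇒ minimal covering band is its complement: 360° − 291.705° = 68.295°.
Band runs from +149.829° eastward to -141.876°, crossing the antimeridian.

68.295°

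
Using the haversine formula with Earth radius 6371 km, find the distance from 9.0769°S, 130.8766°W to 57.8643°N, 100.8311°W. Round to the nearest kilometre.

Δλ = -100.8311 − -130.8766 = 30.0455°.
Δφ = 57.8643 − -9.0769 = 66.9412°.
a = sin²(Δφ/2) + cos φ₁ · cos φ₂ · sin²(Δλ/2) = 0.339453.
c = 2·atan2(√a, √(1−a)) = 1.24391 rad → d = 6371·c ≈ 7924.96 km.

7925 km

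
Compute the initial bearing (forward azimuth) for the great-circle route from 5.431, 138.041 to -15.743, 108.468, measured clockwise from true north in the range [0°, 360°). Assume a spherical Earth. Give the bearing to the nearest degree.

234°

Δλ = 108.468 − 138.041 = -29.573°.
θ = atan2( sin Δλ · cos φ₂ , cos φ₁ · sin φ₂ − sin φ₁ · cos φ₂ · cos Δλ )
  = atan2(-0.47502, -0.34933) = -126.331° → normalised to [0°, 360°): 233.669°.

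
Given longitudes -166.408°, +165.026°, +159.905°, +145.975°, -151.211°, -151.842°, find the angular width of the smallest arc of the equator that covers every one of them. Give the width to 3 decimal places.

Sort the longitudes: -166.408°, -151.842°, -151.211°, +145.975°, +159.905°, +165.026°.
Eastward gaps between consecutive values (wrapping around): 14.566°, 0.631°, 297.186°, 13.930°, 5.121°, 28.566°.
Largest gap = 297.186° ⇒ minimal covering band is its complement: 360° − 297.186° = 62.814°.
Band runs from +145.975° eastward to -151.211°, crossing the antimeridian.

62.814°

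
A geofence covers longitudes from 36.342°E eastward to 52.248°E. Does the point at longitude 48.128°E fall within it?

Band width going east from +36.342° to +52.248°: ((52.248 − 36.342) mod 360) = 15.906°.
Offset of +48.128° east of the west edge: ((48.128 − 36.342) mod 360) = 11.786°.
11.786° ≤ 15.906° ⇒ inside.

Yes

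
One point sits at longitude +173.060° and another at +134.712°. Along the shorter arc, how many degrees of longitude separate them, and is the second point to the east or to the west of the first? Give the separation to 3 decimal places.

38.348° west

Raw difference: 134.712 − 173.060 = -38.348°.
Normalise into (−180°, 180°]: -38.348° stays -38.348°.
Negative ⇒ the second point lies to the west; separation 38.348°.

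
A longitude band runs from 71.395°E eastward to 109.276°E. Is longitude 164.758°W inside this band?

No

Band width going east from +71.395° to +109.276°: ((109.276 − 71.395) mod 360) = 37.881°.
Offset of -164.758° east of the west edge: ((-164.758 − 71.395) mod 360) = 123.847°.
123.847° > 37.881° ⇒ outside.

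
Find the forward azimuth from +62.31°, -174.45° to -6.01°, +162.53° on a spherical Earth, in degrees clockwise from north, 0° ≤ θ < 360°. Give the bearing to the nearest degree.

204°

Δλ = 162.53 − -174.45 = 336.98°; wrapped into (−180°, 180°]: -23.02°.
θ = atan2( sin Δλ · cos φ₂ , cos φ₁ · sin φ₂ − sin φ₁ · cos φ₂ · cos Δλ )
  = atan2(-0.38890, -0.85914) = -155.645° → normalised to [0°, 360°): 204.355°.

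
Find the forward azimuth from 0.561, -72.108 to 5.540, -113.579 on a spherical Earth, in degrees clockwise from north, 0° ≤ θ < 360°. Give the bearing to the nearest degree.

278°

Δλ = -113.579 − -72.108 = -41.471°.
θ = atan2( sin Δλ · cos φ₂ , cos φ₁ · sin φ₂ − sin φ₁ · cos φ₂ · cos Δλ )
  = atan2(-0.65915, 0.08923) = -82.290° → normalised to [0°, 360°): 277.710°.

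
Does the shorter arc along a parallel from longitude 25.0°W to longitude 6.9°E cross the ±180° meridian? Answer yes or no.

No

Signed shortest Δλ = ((6.9 − -25.0 + 180) mod 360) − 180 = 31.9°.
Going east by 31.9° from -25.0° reaches +6.9° without touching 180°.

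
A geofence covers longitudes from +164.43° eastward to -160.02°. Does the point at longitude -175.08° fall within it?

Band width going east from +164.43° to -160.02°: ((-160.02 − 164.43) mod 360) = 35.55°.
Offset of -175.08° east of the west edge: ((-175.08 − 164.43) mod 360) = 20.49°.
20.49° ≤ 35.55° ⇒ inside.

Yes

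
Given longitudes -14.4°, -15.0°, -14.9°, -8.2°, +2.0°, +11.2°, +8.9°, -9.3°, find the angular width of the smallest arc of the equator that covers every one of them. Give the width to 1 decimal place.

26.2°

Sort the longitudes: -15.0°, -14.9°, -14.4°, -9.3°, -8.2°, +2.0°, +8.9°, +11.2°.
Eastward gaps between consecutive values (wrapping around): 0.1°, 0.5°, 5.1°, 1.1°, 10.2°, 6.9°, 2.3°, 333.8°.
Largest gap = 333.8° ⇒ minimal covering band is its complement: 360° − 333.8° = 26.2°.
Band runs from -15.0° eastward to +11.2°.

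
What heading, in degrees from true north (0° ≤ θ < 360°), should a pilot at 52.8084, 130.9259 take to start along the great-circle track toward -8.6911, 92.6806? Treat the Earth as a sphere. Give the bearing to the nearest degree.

221°

Δλ = 92.6806 − 130.9259 = -38.2453°.
θ = atan2( sin Δλ · cos φ₂ , cos φ₁ · sin φ₂ − sin φ₁ · cos φ₂ · cos Δλ )
  = atan2(-0.61192, -0.70980) = -139.235° → normalised to [0°, 360°): 220.765°.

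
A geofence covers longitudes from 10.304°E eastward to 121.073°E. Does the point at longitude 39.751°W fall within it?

Band width going east from +10.304° to +121.073°: ((121.073 − 10.304) mod 360) = 110.769°.
Offset of -39.751° east of the west edge: ((-39.751 − 10.304) mod 360) = 309.945°.
309.945° > 110.769° ⇒ outside.

No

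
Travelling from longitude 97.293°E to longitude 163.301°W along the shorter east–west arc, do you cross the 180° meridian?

Yes

Naïve |-163.301 − 97.293| = 260.594° > 180°, so the shorter arc goes the other way round — across 180°.
Signed shortest Δλ = ((-163.301 − 97.293 + 180) mod 360) − 180 = 99.406°.
Going east by 99.406° from +97.293° passes through 180° before reaching -163.301°.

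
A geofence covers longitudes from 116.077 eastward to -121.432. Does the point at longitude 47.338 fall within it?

No

Band width going east from +116.077° to -121.432°: ((-121.432 − 116.077) mod 360) = 122.491°.
Offset of +47.338° east of the west edge: ((47.338 − 116.077) mod 360) = 291.261°.
291.261° > 122.491° ⇒ outside.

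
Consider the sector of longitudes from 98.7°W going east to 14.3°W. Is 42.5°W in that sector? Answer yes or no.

Band width going east from -98.7° to -14.3°: ((-14.3 − -98.7) mod 360) = 84.4°.
Offset of -42.5° east of the west edge: ((-42.5 − -98.7) mod 360) = 56.2°.
56.2° ≤ 84.4° ⇒ inside.

Yes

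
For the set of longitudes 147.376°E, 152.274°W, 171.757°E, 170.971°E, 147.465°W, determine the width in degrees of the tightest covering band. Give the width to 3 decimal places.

65.159°

Sort the longitudes: -152.274°, -147.465°, +147.376°, +170.971°, +171.757°.
Eastward gaps between consecutive values (wrapping around): 4.809°, 294.841°, 23.595°, 0.786°, 35.969°.
Largest gap = 294.841° ⇒ minimal covering band is its complement: 360° − 294.841° = 65.159°.
Band runs from +147.376° eastward to -147.465°, crossing the antimeridian.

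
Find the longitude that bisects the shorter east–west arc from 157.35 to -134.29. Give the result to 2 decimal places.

Signed shortest Δλ from +157.35° to -134.29° is +68.36°.
Midpoint longitude = +157.35° + (+68.36°)/2 = +157.35° + 34.18° = +191.53°.
Normalise into (−180°, 180°]: -168.47°.
(The naïve average (+157.35 + -134.29)/2 = 11.53° is on the wrong side of the globe.)

-168.47°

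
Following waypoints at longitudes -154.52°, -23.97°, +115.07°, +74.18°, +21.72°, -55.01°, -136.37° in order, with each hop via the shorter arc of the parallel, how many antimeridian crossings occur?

Leg 1: -154.52° → -23.97°, shortest Δλ = 130.55° (east) — does not cross 180°.
Leg 2: -23.97° → +115.07°, shortest Δλ = 139.04° (east) — does not cross 180°.
Leg 3: +115.07° → +74.18°, shortest Δλ = -40.89° (west) — does not cross 180°.
Leg 4: +74.18° → +21.72°, shortest Δλ = -52.46° (west) — does not cross 180°.
Leg 5: +21.72° → -55.01°, shortest Δλ = -76.73° (west) — does not cross 180°.
Leg 6: -55.01° → -136.37°, shortest Δλ = -81.36° (west) — does not cross 180°.
Total crossings: 0.

0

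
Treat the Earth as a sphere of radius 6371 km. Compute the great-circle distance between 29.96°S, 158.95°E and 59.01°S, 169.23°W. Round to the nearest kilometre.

4023 km

Δλ = -169.23 − 158.95 = -328.18°; wrapped into (−180°, 180°]: 31.82°.
Δφ = -59.01 − -29.96 = -29.05°.
a = sin²(Δφ/2) + cos φ₁ · cos φ₂ · sin²(Δλ/2) = 0.096423.
c = 2·atan2(√a, √(1−a)) = 0.63148 rad → d = 6371·c ≈ 4023.17 km.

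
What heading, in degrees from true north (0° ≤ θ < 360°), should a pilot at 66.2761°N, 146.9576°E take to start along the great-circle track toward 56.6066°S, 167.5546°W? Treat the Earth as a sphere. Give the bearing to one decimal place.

Δλ = -167.5546 − 146.9576 = -314.5122°; wrapped into (−180°, 180°]: 45.4878°.
θ = atan2( sin Δλ · cos φ₂ , cos φ₁ · sin φ₂ − sin φ₁ · cos φ₂ · cos Δλ )
  = atan2(0.39248, -0.68916) = 150.338° → normalised to [0°, 360°): 150.338°.

150.3°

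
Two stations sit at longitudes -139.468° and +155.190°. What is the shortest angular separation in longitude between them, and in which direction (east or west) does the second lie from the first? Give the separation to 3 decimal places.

Raw difference: 155.190 − -139.468 = 294.658°.
Normalise into (−180°, 180°]: 294.658° − 360° = -65.342°.
Negative ⇒ the second point lies to the west; separation 65.342°.

65.342° west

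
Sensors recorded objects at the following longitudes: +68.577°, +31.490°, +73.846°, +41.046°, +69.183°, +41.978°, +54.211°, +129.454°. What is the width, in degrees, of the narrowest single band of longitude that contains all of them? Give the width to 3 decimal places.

Sort the longitudes: +31.490°, +41.046°, +41.978°, +54.211°, +68.577°, +69.183°, +73.846°, +129.454°.
Eastward gaps between consecutive values (wrapping around): 9.556°, 0.932°, 12.233°, 14.366°, 0.606°, 4.663°, 55.608°, 262.036°.
Largest gap = 262.036° ⇒ minimal covering band is its complement: 360° − 262.036° = 97.964°.
Band runs from +31.490° eastward to +129.454°.

97.964°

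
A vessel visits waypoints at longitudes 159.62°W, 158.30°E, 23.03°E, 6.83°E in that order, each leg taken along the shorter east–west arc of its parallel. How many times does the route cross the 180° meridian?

1

Leg 1: -159.62° → +158.30°, shortest Δλ = -42.08° (west) — crosses 180°.
Leg 2: +158.30° → +23.03°, shortest Δλ = -135.27° (west) — does not cross 180°.
Leg 3: +23.03° → +6.83°, shortest Δλ = -16.2° (west) — does not cross 180°.
Total crossings: 1.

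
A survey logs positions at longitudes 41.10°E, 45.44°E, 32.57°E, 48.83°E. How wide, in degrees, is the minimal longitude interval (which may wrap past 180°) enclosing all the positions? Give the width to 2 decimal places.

Sort the longitudes: +32.57°, +41.10°, +45.44°, +48.83°.
Eastward gaps between consecutive values (wrapping around): 8.53°, 4.34°, 3.39°, 343.74°.
Largest gap = 343.74° ⇒ minimal covering band is its complement: 360° − 343.74° = 16.26°.
Band runs from +32.57° eastward to +48.83°.

16.26°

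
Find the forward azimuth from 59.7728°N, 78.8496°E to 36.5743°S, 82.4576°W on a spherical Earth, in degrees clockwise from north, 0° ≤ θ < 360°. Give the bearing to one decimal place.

Δλ = -82.4576 − 78.8496 = -161.3072°.
θ = atan2( sin Δλ · cos φ₂ , cos φ₁ · sin φ₂ − sin φ₁ · cos φ₂ · cos Δλ )
  = atan2(-0.25738, 0.35732) = -35.766° → normalised to [0°, 360°): 324.234°.

324.2°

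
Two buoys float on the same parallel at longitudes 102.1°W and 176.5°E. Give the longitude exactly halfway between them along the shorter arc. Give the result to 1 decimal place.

Signed shortest Δλ from -102.1° to +176.5° is -81.4°.
Midpoint longitude = -102.1° + (-81.4°)/2 = -102.1° − 40.7° = -142.8°.
(The naïve average (-102.1 + +176.5)/2 = 37.2° is on the wrong side of the globe.)

142.8°W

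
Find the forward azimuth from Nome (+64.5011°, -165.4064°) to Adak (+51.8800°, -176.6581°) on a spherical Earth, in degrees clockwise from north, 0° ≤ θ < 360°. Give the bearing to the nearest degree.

Δλ = -176.6581 − -165.4064 = -11.2517°.
θ = atan2( sin Δλ · cos φ₂ , cos φ₁ · sin φ₂ − sin φ₁ · cos φ₂ · cos Δλ )
  = atan2(-0.12045, -0.20779) = -149.901° → normalised to [0°, 360°): 210.099°.

210°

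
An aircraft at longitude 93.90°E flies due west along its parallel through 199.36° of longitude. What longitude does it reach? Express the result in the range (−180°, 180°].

Start at +93.90°; shift −199.36° → -105.46°.
-105.46° already lies in (−180°, 180°].

105.46°W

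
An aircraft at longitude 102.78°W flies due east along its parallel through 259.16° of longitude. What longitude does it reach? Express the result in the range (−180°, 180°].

156.38°E

Start at -102.78°; shift +259.16° → +156.38°.
+156.38° already lies in (−180°, 180°].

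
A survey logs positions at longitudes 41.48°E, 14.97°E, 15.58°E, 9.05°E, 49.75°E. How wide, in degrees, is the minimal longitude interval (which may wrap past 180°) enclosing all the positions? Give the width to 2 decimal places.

Sort the longitudes: +9.05°, +14.97°, +15.58°, +41.48°, +49.75°.
Eastward gaps between consecutive values (wrapping around): 5.92°, 0.61°, 25.90°, 8.27°, 319.30°.
Largest gap = 319.30° ⇒ minimal covering band is its complement: 360° − 319.30° = 40.70°.
Band runs from +9.05° eastward to +49.75°.

40.70°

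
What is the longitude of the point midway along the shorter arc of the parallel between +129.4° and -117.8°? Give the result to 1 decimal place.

-174.2°

Signed shortest Δλ from +129.4° to -117.8° is +112.8°.
Midpoint longitude = +129.4° + (+112.8°)/2 = +129.4° + 56.4° = +185.8°.
Normalise into (−180°, 180°]: -174.2°.
(The naïve average (+129.4 + -117.8)/2 = 5.8° is on the wrong side of the globe.)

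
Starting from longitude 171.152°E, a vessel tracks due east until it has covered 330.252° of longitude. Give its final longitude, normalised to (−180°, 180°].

141.404°E

Start at +171.152°; shift +330.252° → +501.404°.
+501.404° lies outside (−180°, 180°]; subtract 360° → +141.404°.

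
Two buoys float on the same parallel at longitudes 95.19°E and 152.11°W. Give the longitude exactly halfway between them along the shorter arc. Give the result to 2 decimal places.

Signed shortest Δλ from +95.19° to -152.11° is +112.70°.
Midpoint longitude = +95.19° + (+112.70°)/2 = +95.19° + 56.35° = +151.54°.
(The naïve average (+95.19 + -152.11)/2 = -28.46° is on the wrong side of the globe.)

151.54°E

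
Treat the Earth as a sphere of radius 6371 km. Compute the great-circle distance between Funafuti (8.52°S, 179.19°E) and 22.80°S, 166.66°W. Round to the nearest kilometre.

Δλ = -166.66 − 179.19 = -345.85°; wrapped into (−180°, 180°]: 14.15°.
Δφ = -22.80 − -8.52 = -14.28°.
a = sin²(Δφ/2) + cos φ₁ · cos φ₂ · sin²(Δλ/2) = 0.029280.
c = 2·atan2(√a, √(1−a)) = 0.34392 rad → d = 6371·c ≈ 2191.11 km.

2191 km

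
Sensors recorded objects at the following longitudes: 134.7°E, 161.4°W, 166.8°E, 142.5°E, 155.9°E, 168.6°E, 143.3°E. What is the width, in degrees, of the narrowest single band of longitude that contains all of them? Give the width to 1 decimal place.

Sort the longitudes: -161.4°, +134.7°, +142.5°, +143.3°, +155.9°, +166.8°, +168.6°.
Eastward gaps between consecutive values (wrapping around): 296.1°, 7.8°, 0.8°, 12.6°, 10.9°, 1.8°, 30.0°.
Largest gap = 296.1° ⇒ minimal covering band is its complement: 360° − 296.1° = 63.9°.
Band runs from +134.7° eastward to -161.4°, crossing the antimeridian.

63.9°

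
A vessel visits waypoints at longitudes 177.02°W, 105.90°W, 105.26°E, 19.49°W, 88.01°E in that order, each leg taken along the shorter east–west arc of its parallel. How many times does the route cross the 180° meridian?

1

Leg 1: -177.02° → -105.90°, shortest Δλ = 71.12° (east) — does not cross 180°.
Leg 2: -105.90° → +105.26°, shortest Δλ = -148.84° (west) — crosses 180°.
Leg 3: +105.26° → -19.49°, shortest Δλ = -124.75° (west) — does not cross 180°.
Leg 4: -19.49° → +88.01°, shortest Δλ = 107.5° (east) — does not cross 180°.
Total crossings: 1.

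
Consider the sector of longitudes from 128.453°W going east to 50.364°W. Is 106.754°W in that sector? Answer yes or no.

Band width going east from -128.453° to -50.364°: ((-50.364 − -128.453) mod 360) = 78.089°.
Offset of -106.754° east of the west edge: ((-106.754 − -128.453) mod 360) = 21.699°.
21.699° ≤ 78.089° ⇒ inside.

Yes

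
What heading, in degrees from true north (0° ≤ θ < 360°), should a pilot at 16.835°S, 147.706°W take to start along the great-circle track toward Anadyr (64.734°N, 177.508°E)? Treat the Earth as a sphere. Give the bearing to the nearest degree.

346°

Δλ = 177.508 − -147.706 = 325.214°; wrapped into (−180°, 180°]: -34.786°.
θ = atan2( sin Δλ · cos φ₂ , cos φ₁ · sin φ₂ − sin φ₁ · cos φ₂ · cos Δλ )
  = atan2(-0.24351, 0.96710) = -14.133° → normalised to [0°, 360°): 345.867°.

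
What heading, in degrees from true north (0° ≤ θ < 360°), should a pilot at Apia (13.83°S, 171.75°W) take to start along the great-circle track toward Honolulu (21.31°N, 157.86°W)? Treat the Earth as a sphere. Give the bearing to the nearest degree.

Δλ = -157.86 − -171.75 = 13.89°.
θ = atan2( sin Δλ · cos φ₂ , cos φ₁ · sin φ₂ − sin φ₁ · cos φ₂ · cos Δλ )
  = atan2(0.22365, 0.56906) = 21.455° → normalised to [0°, 360°): 21.455°.

21°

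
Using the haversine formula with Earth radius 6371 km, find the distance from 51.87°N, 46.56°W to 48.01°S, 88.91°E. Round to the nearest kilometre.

Δλ = 88.91 − -46.56 = 135.47°.
Δφ = -48.01 − 51.87 = -99.88°.
a = sin²(Δφ/2) + cos φ₁ · cos φ₂ · sin²(Δλ/2) = 0.939566.
c = 2·atan2(√a, √(1−a)) = 2.64483 rad → d = 6371·c ≈ 16850.23 km.

16850 km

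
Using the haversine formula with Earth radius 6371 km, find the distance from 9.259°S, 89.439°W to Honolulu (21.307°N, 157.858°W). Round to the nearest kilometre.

Δλ = -157.858 − -89.439 = -68.419°.
Δφ = 21.307 − -9.259 = 30.566°.
a = sin²(Δφ/2) + cos φ₁ · cos φ₂ · sin²(Δλ/2) = 0.360127.
c = 2·atan2(√a, √(1−a)) = 1.28727 rad → d = 6371·c ≈ 8201.18 km.

8201 km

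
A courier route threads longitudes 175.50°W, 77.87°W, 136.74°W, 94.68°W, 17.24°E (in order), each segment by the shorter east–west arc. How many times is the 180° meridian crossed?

0

Leg 1: -175.50° → -77.87°, shortest Δλ = 97.63° (east) — does not cross 180°.
Leg 2: -77.87° → -136.74°, shortest Δλ = -58.87° (west) — does not cross 180°.
Leg 3: -136.74° → -94.68°, shortest Δλ = 42.06° (east) — does not cross 180°.
Leg 4: -94.68° → +17.24°, shortest Δλ = 111.92° (east) — does not cross 180°.
Total crossings: 0.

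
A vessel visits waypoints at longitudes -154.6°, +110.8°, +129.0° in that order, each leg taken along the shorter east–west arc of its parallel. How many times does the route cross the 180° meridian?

1

Leg 1: -154.6° → +110.8°, shortest Δλ = -94.6° (west) — crosses 180°.
Leg 2: +110.8° → +129.0°, shortest Δλ = 18.2° (east) — does not cross 180°.
Total crossings: 1.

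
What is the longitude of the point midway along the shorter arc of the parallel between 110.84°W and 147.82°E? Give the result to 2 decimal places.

Signed shortest Δλ from -110.84° to +147.82° is -101.34°.
Midpoint longitude = -110.84° + (-101.34°)/2 = -110.84° − 50.67° = -161.51°.
(The naïve average (-110.84 + +147.82)/2 = 18.49° is on the wrong side of the globe.)

161.51°W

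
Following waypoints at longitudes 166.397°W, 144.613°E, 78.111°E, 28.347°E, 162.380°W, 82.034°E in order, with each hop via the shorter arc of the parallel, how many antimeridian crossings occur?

Leg 1: -166.397° → +144.613°, shortest Δλ = -48.99° (west) — crosses 180°.
Leg 2: +144.613° → +78.111°, shortest Δλ = -66.502° (west) — does not cross 180°.
Leg 3: +78.111° → +28.347°, shortest Δλ = -49.764° (west) — does not cross 180°.
Leg 4: +28.347° → -162.380°, shortest Δλ = 169.273° (east) — crosses 180°.
Leg 5: -162.380° → +82.034°, shortest Δλ = -115.586° (west) — crosses 180°.
Total crossings: 3.

3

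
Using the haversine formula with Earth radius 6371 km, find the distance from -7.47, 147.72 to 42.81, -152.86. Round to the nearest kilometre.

8188 km

Δλ = -152.86 − 147.72 = -300.58°; wrapped into (−180°, 180°]: 59.42°.
Δφ = 42.81 − -7.47 = 50.28°.
a = sin²(Δφ/2) + cos φ₁ · cos φ₂ · sin²(Δλ/2) = 0.359149.
c = 2·atan2(√a, √(1−a)) = 1.28523 rad → d = 6371·c ≈ 8188.19 km.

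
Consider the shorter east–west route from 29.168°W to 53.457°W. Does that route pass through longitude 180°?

Signed shortest Δλ = ((-53.457 − -29.168 + 180) mod 360) − 180 = -24.289°.
Going west by 24.289° from -29.168° reaches -53.457° without touching 180°.

No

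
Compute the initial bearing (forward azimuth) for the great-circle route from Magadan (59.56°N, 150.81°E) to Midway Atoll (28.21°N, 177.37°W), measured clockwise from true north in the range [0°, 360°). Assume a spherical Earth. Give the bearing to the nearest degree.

131°

Δλ = -177.37 − 150.81 = -328.18°; wrapped into (−180°, 180°]: 31.82°.
θ = atan2( sin Δλ · cos φ₂ , cos φ₁ · sin φ₂ − sin φ₁ · cos φ₂ · cos Δλ )
  = atan2(0.46463, -0.40608) = 131.153° → normalised to [0°, 360°): 131.153°.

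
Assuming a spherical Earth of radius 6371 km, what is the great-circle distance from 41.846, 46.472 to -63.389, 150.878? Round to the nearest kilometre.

14767 km

Δλ = 150.878 − 46.472 = 104.406°.
Δφ = -63.389 − 41.846 = -105.235°.
a = sin²(Δφ/2) + cos φ₁ · cos φ₂ · sin²(Δλ/2) = 0.839739.
c = 2·atan2(√a, √(1−a)) = 2.31785 rad → d = 6371·c ≈ 14767.00 km.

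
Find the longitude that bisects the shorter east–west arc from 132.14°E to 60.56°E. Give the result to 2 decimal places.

96.35°E

Signed shortest Δλ from +132.14° to +60.56° is -71.58°.
Midpoint longitude = +132.14° + (-71.58°)/2 = +132.14° − 35.79° = +96.35°.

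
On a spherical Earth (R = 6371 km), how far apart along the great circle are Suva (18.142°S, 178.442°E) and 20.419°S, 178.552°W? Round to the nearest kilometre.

405 km

Δλ = -178.552 − 178.442 = -356.994°; wrapped into (−180°, 180°]: 3.006°.
Δφ = -20.419 − -18.142 = -2.277°.
a = sin²(Δφ/2) + cos φ₁ · cos φ₂ · sin²(Δλ/2) = 0.001007.
c = 2·atan2(√a, √(1−a)) = 0.06349 rad → d = 6371·c ≈ 404.51 km.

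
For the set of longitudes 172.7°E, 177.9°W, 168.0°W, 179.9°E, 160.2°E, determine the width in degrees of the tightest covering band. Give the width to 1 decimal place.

31.8°

Sort the longitudes: -177.9°, -168.0°, +160.2°, +172.7°, +179.9°.
Eastward gaps between consecutive values (wrapping around): 9.9°, 328.2°, 12.5°, 7.2°, 2.2°.
Largest gap = 328.2° ⇒ minimal covering band is its complement: 360° − 328.2° = 31.8°.
Band runs from +160.2° eastward to -168.0°, crossing the antimeridian.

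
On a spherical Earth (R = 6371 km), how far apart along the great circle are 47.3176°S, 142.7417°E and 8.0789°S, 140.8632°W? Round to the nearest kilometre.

Δλ = -140.8632 − 142.7417 = -283.6049°; wrapped into (−180°, 180°]: 76.3951°.
Δφ = -8.0789 − -47.3176 = 39.2387°.
a = sin²(Δφ/2) + cos φ₁ · cos φ₂ · sin²(Δλ/2) = 0.369402.
c = 2·atan2(√a, √(1−a)) = 1.30654 rad → d = 6371·c ≈ 8323.94 km.

8324 km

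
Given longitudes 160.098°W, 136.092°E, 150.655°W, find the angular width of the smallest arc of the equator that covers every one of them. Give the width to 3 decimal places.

73.253°

Sort the longitudes: -160.098°, -150.655°, +136.092°.
Eastward gaps between consecutive values (wrapping around): 9.443°, 286.747°, 63.810°.
Largest gap = 286.747° ⇒ minimal covering band is its complement: 360° − 286.747° = 73.253°.
Band runs from +136.092° eastward to -150.655°, crossing the antimeridian.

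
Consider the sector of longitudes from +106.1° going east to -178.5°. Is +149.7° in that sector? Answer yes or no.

Band width going east from +106.1° to -178.5°: ((-178.5 − 106.1) mod 360) = 75.4°.
Offset of +149.7° east of the west edge: ((149.7 − 106.1) mod 360) = 43.6°.
43.6° ≤ 75.4° ⇒ inside.

Yes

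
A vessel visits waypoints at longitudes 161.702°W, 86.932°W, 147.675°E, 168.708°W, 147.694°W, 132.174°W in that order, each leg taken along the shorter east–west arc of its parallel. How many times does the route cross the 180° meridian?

2

Leg 1: -161.702° → -86.932°, shortest Δλ = 74.77° (east) — does not cross 180°.
Leg 2: -86.932° → +147.675°, shortest Δλ = -125.393° (west) — crosses 180°.
Leg 3: +147.675° → -168.708°, shortest Δλ = 43.617° (east) — crosses 180°.
Leg 4: -168.708° → -147.694°, shortest Δλ = 21.014° (east) — does not cross 180°.
Leg 5: -147.694° → -132.174°, shortest Δλ = 15.52° (east) — does not cross 180°.
Total crossings: 2.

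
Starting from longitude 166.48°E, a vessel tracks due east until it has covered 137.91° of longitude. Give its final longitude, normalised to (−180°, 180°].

Start at +166.48°; shift +137.91° → +304.39°.
+304.39° lies outside (−180°, 180°]; subtract 360° → -55.61°.

55.61°W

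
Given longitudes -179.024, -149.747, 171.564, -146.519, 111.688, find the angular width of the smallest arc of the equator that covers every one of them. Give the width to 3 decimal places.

101.793°

Sort the longitudes: -179.024°, -149.747°, -146.519°, +111.688°, +171.564°.
Eastward gaps between consecutive values (wrapping around): 29.277°, 3.228°, 258.207°, 59.876°, 9.412°.
Largest gap = 258.207° ⇒ minimal covering band is its complement: 360° − 258.207° = 101.793°.
Band runs from +111.688° eastward to -146.519°, crossing the antimeridian.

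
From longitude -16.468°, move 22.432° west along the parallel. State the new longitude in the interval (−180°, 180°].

-38.900°

Start at -16.468°; shift −22.432° → -38.900°.
-38.900° already lies in (−180°, 180°].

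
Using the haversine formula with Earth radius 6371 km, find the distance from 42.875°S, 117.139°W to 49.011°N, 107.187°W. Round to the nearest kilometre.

10263 km

Δλ = -107.187 − -117.139 = 9.952°.
Δφ = 49.011 − -42.875 = 91.886°.
a = sin²(Δφ/2) + cos φ₁ · cos φ₂ · sin²(Δλ/2) = 0.520072.
c = 2·atan2(√a, √(1−a)) = 1.61095 rad → d = 6371·c ≈ 10263.37 km.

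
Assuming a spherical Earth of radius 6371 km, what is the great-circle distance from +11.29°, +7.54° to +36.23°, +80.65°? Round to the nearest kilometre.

Δλ = 80.65 − 7.54 = 73.11°.
Δφ = 36.23 − 11.29 = 24.94°.
a = sin²(Δφ/2) + cos φ₁ · cos φ₂ · sin²(Δλ/2) = 0.327233.
c = 2·atan2(√a, √(1−a)) = 1.21799 rad → d = 6371·c ≈ 7759.81 km.

7760 km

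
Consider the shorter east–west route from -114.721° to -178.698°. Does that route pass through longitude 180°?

Signed shortest Δλ = ((-178.698 − -114.721 + 180) mod 360) − 180 = -63.977°.
Going west by 63.977° from -114.721° reaches -178.698° without touching 180°.

No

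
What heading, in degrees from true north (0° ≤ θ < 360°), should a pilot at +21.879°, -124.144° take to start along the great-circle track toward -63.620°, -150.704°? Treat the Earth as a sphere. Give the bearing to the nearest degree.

191°

Δλ = -150.704 − -124.144 = -26.560°.
θ = atan2( sin Δλ · cos φ₂ , cos φ₁ · sin φ₂ − sin φ₁ · cos φ₂ · cos Δλ )
  = atan2(-0.19867, -0.97944) = -168.534° → normalised to [0°, 360°): 191.466°.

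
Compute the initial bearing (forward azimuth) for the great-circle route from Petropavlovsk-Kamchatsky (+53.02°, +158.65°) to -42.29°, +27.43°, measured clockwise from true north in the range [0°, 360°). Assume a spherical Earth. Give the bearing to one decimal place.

Δλ = 27.43 − 158.65 = -131.22°.
θ = atan2( sin Δλ · cos φ₂ , cos φ₁ · sin φ₂ − sin φ₁ · cos φ₂ · cos Δλ )
  = atan2(-0.55643, -0.01536) = -91.581° → normalised to [0°, 360°): 268.419°.

268.4°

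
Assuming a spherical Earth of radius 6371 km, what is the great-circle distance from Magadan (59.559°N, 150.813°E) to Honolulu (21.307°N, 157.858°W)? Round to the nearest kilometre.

5842 km

Δλ = -157.858 − 150.813 = -308.671°; wrapped into (−180°, 180°]: 51.329°.
Δφ = 21.307 − 59.559 = -38.252°.
a = sin²(Δφ/2) + cos φ₁ · cos φ₂ · sin²(Δλ/2) = 0.195892.
c = 2·atan2(√a, √(1−a)) = 0.91699 rad → d = 6371·c ≈ 5842.11 km.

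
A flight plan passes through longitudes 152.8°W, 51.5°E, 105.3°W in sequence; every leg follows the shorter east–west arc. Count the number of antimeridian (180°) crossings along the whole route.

1

Leg 1: -152.8° → +51.5°, shortest Δλ = -155.7° (west) — crosses 180°.
Leg 2: +51.5° → -105.3°, shortest Δλ = -156.8° (west) — does not cross 180°.
Total crossings: 1.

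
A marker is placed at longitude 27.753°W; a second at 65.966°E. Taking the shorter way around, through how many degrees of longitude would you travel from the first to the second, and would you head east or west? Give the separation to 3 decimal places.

Raw difference: 65.966 − -27.753 = 93.719°.
Normalise into (−180°, 180°]: 93.719° stays 93.719°.
Positive ⇒ the second point lies to the east; separation 93.719°.

93.719° east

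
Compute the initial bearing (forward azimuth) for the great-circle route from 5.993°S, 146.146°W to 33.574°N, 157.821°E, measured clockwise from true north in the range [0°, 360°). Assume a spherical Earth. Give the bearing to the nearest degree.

311°

Δλ = 157.821 − -146.146 = 303.967°; wrapped into (−180°, 180°]: -56.033°.
θ = atan2( sin Δλ · cos φ₂ , cos φ₁ · sin φ₂ − sin φ₁ · cos φ₂ · cos Δλ )
  = atan2(-0.69100, 0.59859) = -49.099° → normalised to [0°, 360°): 310.901°.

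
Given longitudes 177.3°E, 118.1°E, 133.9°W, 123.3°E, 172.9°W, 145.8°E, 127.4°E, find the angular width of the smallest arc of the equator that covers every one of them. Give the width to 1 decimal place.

Sort the longitudes: -172.9°, -133.9°, +118.1°, +123.3°, +127.4°, +145.8°, +177.3°.
Eastward gaps between consecutive values (wrapping around): 39.0°, 252.0°, 5.2°, 4.1°, 18.4°, 31.5°, 9.8°.
Largest gap = 252.0° ⇒ minimal covering band is its complement: 360° − 252.0° = 108.0°.
Band runs from +118.1° eastward to -133.9°, crossing the antimeridian.

108.0°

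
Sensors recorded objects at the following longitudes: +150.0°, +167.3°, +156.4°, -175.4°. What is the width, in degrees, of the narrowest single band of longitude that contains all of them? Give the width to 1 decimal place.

34.6°

Sort the longitudes: -175.4°, +150.0°, +156.4°, +167.3°.
Eastward gaps between consecutive values (wrapping around): 325.4°, 6.4°, 10.9°, 17.3°.
Largest gap = 325.4° ⇒ minimal covering band is its complement: 360° − 325.4° = 34.6°.
Band runs from +150.0° eastward to -175.4°, crossing the antimeridian.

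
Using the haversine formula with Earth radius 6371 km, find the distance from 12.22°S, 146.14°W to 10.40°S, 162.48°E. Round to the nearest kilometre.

5598 km

Δλ = 162.48 − -146.14 = 308.62°; wrapped into (−180°, 180°]: -51.38°.
Δφ = -10.40 − -12.22 = 1.82°.
a = sin²(Δφ/2) + cos φ₁ · cos φ₂ · sin²(Δλ/2) = 0.180901.
c = 2·atan2(√a, √(1−a)) = 0.87864 rad → d = 6371·c ≈ 5597.82 km.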